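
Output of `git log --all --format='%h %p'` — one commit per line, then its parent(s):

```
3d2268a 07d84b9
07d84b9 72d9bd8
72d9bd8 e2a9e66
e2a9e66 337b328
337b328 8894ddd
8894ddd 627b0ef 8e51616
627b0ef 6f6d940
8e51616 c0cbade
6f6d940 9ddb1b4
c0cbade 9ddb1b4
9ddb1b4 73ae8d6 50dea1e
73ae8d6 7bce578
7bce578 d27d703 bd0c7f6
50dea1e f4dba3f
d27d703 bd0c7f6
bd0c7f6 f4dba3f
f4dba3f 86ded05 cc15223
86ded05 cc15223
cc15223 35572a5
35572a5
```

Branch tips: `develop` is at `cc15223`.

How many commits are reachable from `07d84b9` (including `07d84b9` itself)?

19

Walking parent pointers from 07d84b9: reachable set = {07d84b9, 337b328, 35572a5, 50dea1e, 627b0ef, 6f6d940, 72d9bd8, 73ae8d6, 7bce578, 86ded05, 8894ddd, 8e51616, 9ddb1b4, bd0c7f6, c0cbade, cc15223, d27d703, e2a9e66, f4dba3f}.
That is 19 commits.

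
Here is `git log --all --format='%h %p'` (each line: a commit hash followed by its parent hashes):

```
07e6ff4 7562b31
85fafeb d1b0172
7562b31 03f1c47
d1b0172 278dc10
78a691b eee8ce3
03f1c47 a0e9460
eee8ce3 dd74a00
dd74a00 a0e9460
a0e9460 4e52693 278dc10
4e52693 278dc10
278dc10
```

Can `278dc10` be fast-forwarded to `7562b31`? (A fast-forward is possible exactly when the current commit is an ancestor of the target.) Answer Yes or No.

A fast-forward from 278dc10 to 7562b31 is possible iff 278dc10 is an ancestor of 7562b31.
Ancestors of 7562b31: {03f1c47, 278dc10, 4e52693, 7562b31, a0e9460}.
278dc10 is among them, so fast-forward is possible.

Yes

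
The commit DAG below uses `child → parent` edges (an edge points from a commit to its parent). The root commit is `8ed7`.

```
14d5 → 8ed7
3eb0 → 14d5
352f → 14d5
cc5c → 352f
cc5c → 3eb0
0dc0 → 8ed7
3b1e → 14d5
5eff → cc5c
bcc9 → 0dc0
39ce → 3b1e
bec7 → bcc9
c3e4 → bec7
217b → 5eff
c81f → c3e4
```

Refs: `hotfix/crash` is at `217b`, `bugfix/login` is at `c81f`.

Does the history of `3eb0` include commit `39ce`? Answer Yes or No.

Ancestors of 3eb0: {14d5, 3eb0, 8ed7}.
39ce is not in that set, so it is not an ancestor of 3eb0.

No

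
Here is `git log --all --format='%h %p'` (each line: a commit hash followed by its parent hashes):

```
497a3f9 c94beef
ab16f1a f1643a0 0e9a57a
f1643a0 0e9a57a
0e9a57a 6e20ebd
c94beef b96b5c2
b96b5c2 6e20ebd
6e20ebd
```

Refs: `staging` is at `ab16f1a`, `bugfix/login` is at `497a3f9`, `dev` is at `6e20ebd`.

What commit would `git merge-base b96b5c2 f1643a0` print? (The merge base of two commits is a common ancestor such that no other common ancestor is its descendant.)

6e20ebd

Ancestors of b96b5c2: {6e20ebd, b96b5c2}.
Ancestors of f1643a0: {0e9a57a, 6e20ebd, f1643a0}.
Common ancestors: {6e20ebd}.
The only common ancestor is 6e20ebd, so it is the merge base.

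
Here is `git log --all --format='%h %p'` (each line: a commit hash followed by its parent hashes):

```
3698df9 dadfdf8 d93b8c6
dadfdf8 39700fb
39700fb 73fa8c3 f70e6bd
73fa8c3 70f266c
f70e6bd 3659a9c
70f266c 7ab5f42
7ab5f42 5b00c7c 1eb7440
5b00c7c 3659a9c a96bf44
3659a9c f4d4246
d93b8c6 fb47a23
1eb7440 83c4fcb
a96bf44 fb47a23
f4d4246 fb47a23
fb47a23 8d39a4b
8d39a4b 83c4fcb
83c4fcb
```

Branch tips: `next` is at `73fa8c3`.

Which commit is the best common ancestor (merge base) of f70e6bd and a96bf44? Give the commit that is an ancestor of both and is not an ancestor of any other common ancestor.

fb47a23

Ancestors of f70e6bd: {3659a9c, 83c4fcb, 8d39a4b, f4d4246, f70e6bd, fb47a23}.
Ancestors of a96bf44: {83c4fcb, 8d39a4b, a96bf44, fb47a23}.
Common ancestors: {83c4fcb, 8d39a4b, fb47a23}.
Among these, fb47a23 is not an ancestor of any other common ancestor — it is the merge base.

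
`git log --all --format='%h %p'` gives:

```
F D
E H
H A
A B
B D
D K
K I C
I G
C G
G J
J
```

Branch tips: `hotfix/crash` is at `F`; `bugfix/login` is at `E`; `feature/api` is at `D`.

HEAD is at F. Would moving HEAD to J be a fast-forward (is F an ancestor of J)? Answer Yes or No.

No

A fast-forward from F to J is possible iff F is an ancestor of J.
Ancestors of J: {J}.
F is not among them, so fast-forward is not possible.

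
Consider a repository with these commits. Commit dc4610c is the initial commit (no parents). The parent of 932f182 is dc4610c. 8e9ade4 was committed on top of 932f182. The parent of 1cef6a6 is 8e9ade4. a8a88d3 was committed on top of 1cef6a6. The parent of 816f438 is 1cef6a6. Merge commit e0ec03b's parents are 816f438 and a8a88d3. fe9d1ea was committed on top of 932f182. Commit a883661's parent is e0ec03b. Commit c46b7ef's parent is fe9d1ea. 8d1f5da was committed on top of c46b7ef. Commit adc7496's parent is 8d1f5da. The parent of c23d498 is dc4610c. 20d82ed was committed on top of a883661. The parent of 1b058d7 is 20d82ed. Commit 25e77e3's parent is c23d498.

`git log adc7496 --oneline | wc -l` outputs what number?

6

Walking parent pointers from adc7496: reachable set = {8d1f5da, 932f182, adc7496, c46b7ef, dc4610c, fe9d1ea}.
That is 6 commits.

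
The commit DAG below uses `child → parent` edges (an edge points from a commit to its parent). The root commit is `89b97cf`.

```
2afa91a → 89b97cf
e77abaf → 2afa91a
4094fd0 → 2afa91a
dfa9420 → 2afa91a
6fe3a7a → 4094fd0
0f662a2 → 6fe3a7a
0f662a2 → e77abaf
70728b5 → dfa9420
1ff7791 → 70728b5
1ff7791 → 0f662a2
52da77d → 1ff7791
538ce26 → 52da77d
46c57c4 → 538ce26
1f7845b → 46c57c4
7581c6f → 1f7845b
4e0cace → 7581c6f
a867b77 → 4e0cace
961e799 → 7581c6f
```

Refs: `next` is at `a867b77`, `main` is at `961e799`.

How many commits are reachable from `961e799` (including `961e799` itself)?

15

Walking parent pointers from 961e799: reachable set = {0f662a2, 1f7845b, 1ff7791, 2afa91a, 4094fd0, 46c57c4, 52da77d, 538ce26, 6fe3a7a, 70728b5, 7581c6f, 89b97cf, 961e799, dfa9420, e77abaf}.
That is 15 commits.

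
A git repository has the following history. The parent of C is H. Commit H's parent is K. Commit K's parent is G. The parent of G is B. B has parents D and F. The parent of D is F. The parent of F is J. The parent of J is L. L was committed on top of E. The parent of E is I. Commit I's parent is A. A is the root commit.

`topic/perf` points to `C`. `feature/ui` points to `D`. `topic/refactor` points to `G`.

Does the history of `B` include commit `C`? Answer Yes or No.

Ancestors of B: {A, B, D, E, F, I, J, L}.
C is not in that set, so it is not an ancestor of B.

No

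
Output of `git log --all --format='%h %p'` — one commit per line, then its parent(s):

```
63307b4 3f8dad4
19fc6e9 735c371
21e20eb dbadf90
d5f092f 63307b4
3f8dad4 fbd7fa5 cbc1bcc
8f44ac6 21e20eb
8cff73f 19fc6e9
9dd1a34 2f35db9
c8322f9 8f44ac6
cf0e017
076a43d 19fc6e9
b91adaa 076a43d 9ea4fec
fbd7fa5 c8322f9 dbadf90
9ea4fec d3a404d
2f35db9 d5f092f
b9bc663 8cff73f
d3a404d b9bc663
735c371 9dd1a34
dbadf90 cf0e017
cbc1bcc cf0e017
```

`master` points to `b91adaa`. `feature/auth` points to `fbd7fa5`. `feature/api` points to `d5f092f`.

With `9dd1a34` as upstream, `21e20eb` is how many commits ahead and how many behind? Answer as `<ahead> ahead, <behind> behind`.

Reachable from 21e20eb: {21e20eb, cf0e017, dbadf90}.
Reachable from 9dd1a34: {21e20eb, 2f35db9, 3f8dad4, 63307b4, 8f44ac6, 9dd1a34, c8322f9, cbc1bcc, cf0e017, d5f092f, dbadf90, fbd7fa5}.
Only in 21e20eb's history (ahead): {} — 0.
Only in 9dd1a34's history (behind): {2f35db9, 3f8dad4, 63307b4, 8f44ac6, 9dd1a34, c8322f9, cbc1bcc, d5f092f, fbd7fa5} — 9.

0 ahead, 9 behind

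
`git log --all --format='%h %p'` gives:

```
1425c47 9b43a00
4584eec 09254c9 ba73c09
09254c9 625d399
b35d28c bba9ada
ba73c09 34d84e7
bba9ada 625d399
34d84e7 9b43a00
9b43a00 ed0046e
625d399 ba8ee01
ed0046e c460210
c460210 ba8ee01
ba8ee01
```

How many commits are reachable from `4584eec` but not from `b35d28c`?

7

Reachable from 4584eec: {09254c9, 34d84e7, 4584eec, 625d399, 9b43a00, ba73c09, ba8ee01, c460210, ed0046e}.
Reachable from b35d28c: {625d399, b35d28c, ba8ee01, bba9ada}.
In 4584eec's history but not b35d28c's: {09254c9, 34d84e7, 4584eec, 9b43a00, ba73c09, c460210, ed0046e} — 7 commits.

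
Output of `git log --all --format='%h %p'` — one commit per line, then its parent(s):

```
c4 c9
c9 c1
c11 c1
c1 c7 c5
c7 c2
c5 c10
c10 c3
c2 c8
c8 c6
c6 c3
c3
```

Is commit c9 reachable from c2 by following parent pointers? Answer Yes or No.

No

Ancestors of c2: {c2, c3, c6, c8}.
c9 is not in that set, so it is not an ancestor of c2.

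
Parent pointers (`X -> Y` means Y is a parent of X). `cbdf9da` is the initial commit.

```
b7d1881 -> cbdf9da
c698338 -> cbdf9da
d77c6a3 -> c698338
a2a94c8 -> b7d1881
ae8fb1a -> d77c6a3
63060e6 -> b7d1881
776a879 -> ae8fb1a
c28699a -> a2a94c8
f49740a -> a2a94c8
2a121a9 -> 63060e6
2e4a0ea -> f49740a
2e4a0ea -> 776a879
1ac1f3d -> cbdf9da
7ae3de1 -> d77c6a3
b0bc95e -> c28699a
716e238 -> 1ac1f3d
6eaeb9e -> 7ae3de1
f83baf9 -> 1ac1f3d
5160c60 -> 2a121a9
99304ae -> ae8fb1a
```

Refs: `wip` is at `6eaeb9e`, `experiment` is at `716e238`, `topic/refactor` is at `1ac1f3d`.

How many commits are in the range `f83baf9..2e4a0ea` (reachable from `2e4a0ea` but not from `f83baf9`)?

8

Reachable from 2e4a0ea: {2e4a0ea, 776a879, a2a94c8, ae8fb1a, b7d1881, c698338, cbdf9da, d77c6a3, f49740a}.
Reachable from f83baf9: {1ac1f3d, cbdf9da, f83baf9}.
In 2e4a0ea's history but not f83baf9's: {2e4a0ea, 776a879, a2a94c8, ae8fb1a, b7d1881, c698338, d77c6a3, f49740a} — 8 commits.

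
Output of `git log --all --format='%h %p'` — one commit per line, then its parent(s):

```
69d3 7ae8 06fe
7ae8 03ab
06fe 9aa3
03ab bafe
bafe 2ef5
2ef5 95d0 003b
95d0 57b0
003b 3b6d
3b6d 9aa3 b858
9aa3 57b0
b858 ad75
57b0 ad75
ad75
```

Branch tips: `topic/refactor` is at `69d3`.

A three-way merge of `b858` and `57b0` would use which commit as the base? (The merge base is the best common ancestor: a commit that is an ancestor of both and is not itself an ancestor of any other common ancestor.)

Ancestors of b858: {ad75, b858}.
Ancestors of 57b0: {57b0, ad75}.
Common ancestors: {ad75}.
The only common ancestor is ad75, so it is the merge base.

ad75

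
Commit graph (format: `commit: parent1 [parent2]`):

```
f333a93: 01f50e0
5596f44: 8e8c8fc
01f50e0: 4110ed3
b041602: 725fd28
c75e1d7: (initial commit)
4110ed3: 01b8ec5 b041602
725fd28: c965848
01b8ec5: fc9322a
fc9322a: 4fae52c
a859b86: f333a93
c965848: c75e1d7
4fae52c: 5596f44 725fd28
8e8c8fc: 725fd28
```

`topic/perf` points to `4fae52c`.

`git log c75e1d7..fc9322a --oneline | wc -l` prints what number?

Reachable from fc9322a: {4fae52c, 5596f44, 725fd28, 8e8c8fc, c75e1d7, c965848, fc9322a}.
Reachable from c75e1d7: {c75e1d7}.
In fc9322a's history but not c75e1d7's: {4fae52c, 5596f44, 725fd28, 8e8c8fc, c965848, fc9322a} — 6 commits.

6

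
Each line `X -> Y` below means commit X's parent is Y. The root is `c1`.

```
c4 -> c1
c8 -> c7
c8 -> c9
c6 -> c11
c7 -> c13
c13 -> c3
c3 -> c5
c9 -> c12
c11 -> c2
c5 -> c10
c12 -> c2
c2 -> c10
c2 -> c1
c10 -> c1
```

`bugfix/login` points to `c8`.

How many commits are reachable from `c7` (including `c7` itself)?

Walking parent pointers from c7: reachable set = {c1, c10, c13, c3, c5, c7}.
That is 6 commits.

6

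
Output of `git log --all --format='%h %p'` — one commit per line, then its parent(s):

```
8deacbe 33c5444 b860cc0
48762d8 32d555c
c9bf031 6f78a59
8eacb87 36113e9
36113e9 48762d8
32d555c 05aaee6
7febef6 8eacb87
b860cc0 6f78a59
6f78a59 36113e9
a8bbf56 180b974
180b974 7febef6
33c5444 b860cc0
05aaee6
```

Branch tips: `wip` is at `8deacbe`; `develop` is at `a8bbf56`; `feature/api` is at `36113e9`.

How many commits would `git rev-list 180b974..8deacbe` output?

Reachable from 8deacbe: {05aaee6, 32d555c, 33c5444, 36113e9, 48762d8, 6f78a59, 8deacbe, b860cc0}.
Reachable from 180b974: {05aaee6, 180b974, 32d555c, 36113e9, 48762d8, 7febef6, 8eacb87}.
In 8deacbe's history but not 180b974's: {33c5444, 6f78a59, 8deacbe, b860cc0} — 4 commits.

4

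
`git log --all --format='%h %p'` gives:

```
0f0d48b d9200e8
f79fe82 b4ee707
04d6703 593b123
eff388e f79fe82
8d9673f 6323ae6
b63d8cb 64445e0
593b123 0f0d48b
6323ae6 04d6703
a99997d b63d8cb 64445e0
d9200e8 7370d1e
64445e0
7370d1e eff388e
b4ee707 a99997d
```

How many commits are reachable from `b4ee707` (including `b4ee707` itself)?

Walking parent pointers from b4ee707: reachable set = {64445e0, a99997d, b4ee707, b63d8cb}.
That is 4 commits.

4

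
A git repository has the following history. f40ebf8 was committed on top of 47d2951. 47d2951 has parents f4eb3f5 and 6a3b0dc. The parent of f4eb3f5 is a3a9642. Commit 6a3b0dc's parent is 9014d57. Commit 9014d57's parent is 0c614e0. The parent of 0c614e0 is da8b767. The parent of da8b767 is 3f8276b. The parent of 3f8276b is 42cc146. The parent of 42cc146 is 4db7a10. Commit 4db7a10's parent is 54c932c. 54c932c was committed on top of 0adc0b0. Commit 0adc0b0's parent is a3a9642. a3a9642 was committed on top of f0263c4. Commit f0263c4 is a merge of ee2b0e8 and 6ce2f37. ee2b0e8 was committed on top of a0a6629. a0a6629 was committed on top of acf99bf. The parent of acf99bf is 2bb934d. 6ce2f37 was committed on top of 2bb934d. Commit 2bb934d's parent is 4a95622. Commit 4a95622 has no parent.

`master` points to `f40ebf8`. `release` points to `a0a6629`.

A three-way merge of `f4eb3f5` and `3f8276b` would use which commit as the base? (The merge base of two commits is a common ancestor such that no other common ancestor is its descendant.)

a3a9642

Ancestors of f4eb3f5: {2bb934d, 4a95622, 6ce2f37, a0a6629, a3a9642, acf99bf, ee2b0e8, f0263c4, f4eb3f5}.
Ancestors of 3f8276b: {0adc0b0, 2bb934d, 3f8276b, 42cc146, 4a95622, 4db7a10, 54c932c, 6ce2f37, a0a6629, a3a9642, acf99bf, ee2b0e8, f0263c4}.
Common ancestors: {2bb934d, 4a95622, 6ce2f37, a0a6629, a3a9642, acf99bf, ee2b0e8, f0263c4}.
Among these, a3a9642 is not an ancestor of any other common ancestor — it is the merge base.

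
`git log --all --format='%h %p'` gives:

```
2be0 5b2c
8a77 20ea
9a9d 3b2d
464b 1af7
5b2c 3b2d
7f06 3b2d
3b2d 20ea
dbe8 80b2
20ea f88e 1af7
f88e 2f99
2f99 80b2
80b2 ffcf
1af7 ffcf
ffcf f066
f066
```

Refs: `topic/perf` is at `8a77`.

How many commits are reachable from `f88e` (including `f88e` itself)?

5

Walking parent pointers from f88e: reachable set = {2f99, 80b2, f066, f88e, ffcf}.
That is 5 commits.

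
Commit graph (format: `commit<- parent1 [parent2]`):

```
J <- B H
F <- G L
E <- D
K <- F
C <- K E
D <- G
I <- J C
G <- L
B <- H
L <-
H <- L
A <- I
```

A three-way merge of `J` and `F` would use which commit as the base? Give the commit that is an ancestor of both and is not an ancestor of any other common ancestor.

Ancestors of J: {B, H, J, L}.
Ancestors of F: {F, G, L}.
Common ancestors: {L}.
The only common ancestor is L, so it is the merge base.

L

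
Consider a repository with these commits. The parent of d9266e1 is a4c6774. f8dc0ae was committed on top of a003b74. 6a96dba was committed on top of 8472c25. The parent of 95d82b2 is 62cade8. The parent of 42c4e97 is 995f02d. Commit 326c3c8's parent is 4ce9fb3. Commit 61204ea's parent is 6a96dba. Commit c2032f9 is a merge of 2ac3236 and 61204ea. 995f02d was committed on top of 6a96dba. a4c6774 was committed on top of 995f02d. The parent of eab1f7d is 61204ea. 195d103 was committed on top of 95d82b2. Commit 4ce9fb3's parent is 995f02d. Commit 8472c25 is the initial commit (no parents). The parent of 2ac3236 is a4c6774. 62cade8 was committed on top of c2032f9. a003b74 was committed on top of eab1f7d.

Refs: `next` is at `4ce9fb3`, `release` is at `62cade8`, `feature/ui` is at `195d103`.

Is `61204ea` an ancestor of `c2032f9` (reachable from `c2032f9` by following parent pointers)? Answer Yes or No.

Ancestors of c2032f9 (commits reachable by following parents): {2ac3236, 61204ea, 6a96dba, 8472c25, 995f02d, a4c6774, c2032f9}.
61204ea is in that set, so it is an ancestor of c2032f9.

Yes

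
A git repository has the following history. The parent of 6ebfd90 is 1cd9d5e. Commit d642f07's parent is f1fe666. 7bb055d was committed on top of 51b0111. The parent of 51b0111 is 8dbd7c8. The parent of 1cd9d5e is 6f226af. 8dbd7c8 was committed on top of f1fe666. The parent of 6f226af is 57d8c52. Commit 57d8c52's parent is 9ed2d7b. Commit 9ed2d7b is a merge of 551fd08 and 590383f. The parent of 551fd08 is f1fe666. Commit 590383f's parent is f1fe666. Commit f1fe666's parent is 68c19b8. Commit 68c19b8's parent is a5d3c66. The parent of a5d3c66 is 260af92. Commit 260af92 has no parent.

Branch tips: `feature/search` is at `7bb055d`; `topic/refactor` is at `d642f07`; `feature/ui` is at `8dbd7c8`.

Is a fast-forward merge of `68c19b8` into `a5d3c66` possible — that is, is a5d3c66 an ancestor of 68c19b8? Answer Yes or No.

A fast-forward from a5d3c66 to 68c19b8 is possible iff a5d3c66 is an ancestor of 68c19b8.
Ancestors of 68c19b8: {260af92, 68c19b8, a5d3c66}.
a5d3c66 is among them, so fast-forward is possible.

Yes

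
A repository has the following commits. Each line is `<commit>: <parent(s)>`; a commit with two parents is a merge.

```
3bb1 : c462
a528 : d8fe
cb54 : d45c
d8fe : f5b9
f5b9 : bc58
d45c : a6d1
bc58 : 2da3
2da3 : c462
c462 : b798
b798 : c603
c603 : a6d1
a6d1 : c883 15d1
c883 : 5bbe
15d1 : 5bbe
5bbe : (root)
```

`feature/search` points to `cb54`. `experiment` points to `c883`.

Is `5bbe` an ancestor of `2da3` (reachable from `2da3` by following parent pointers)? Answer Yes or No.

Ancestors of 2da3 (commits reachable by following parents): {15d1, 2da3, 5bbe, a6d1, b798, c462, c603, c883}.
5bbe is in that set, so it is an ancestor of 2da3.

Yes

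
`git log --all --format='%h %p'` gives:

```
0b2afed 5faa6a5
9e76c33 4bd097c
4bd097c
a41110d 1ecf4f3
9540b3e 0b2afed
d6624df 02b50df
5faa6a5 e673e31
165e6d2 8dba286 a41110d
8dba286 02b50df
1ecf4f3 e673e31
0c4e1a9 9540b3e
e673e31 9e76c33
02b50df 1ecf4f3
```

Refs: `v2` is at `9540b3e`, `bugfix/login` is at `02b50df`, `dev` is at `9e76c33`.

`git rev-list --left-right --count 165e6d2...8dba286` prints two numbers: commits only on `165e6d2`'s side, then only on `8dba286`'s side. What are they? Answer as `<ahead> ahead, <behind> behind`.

2 ahead, 0 behind

Reachable from 165e6d2: {02b50df, 165e6d2, 1ecf4f3, 4bd097c, 8dba286, 9e76c33, a41110d, e673e31}.
Reachable from 8dba286: {02b50df, 1ecf4f3, 4bd097c, 8dba286, 9e76c33, e673e31}.
Only in 165e6d2's history (ahead): {165e6d2, a41110d} — 2.
Only in 8dba286's history (behind): {} — 0.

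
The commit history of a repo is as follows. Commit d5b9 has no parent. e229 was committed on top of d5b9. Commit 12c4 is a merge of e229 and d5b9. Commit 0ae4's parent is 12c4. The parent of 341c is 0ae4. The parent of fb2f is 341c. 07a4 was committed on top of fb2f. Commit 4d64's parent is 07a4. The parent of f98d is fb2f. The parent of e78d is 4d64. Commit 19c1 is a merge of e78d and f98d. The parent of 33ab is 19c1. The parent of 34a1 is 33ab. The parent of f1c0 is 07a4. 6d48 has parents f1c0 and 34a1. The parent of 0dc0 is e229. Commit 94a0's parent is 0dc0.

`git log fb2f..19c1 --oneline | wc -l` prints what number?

Reachable from 19c1: {07a4, 0ae4, 12c4, 19c1, 341c, 4d64, d5b9, e229, e78d, f98d, fb2f}.
Reachable from fb2f: {0ae4, 12c4, 341c, d5b9, e229, fb2f}.
In 19c1's history but not fb2f's: {07a4, 19c1, 4d64, e78d, f98d} — 5 commits.

5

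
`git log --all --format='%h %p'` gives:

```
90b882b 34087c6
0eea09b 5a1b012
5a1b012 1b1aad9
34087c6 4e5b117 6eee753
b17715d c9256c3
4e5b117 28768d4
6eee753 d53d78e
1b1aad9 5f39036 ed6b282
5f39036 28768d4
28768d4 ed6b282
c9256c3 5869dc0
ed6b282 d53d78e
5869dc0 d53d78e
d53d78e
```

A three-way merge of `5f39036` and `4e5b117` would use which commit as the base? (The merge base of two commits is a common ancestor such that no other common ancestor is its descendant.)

28768d4

Ancestors of 5f39036: {28768d4, 5f39036, d53d78e, ed6b282}.
Ancestors of 4e5b117: {28768d4, 4e5b117, d53d78e, ed6b282}.
Common ancestors: {28768d4, d53d78e, ed6b282}.
Among these, 28768d4 is not an ancestor of any other common ancestor — it is the merge base.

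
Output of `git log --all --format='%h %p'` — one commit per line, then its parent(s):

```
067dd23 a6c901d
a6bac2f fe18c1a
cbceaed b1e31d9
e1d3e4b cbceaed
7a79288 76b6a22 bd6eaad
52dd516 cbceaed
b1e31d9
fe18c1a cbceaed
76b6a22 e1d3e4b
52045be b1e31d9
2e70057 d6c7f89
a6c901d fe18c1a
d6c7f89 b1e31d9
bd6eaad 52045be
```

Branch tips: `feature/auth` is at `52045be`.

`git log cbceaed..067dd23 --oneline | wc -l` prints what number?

3

Reachable from 067dd23: {067dd23, a6c901d, b1e31d9, cbceaed, fe18c1a}.
Reachable from cbceaed: {b1e31d9, cbceaed}.
In 067dd23's history but not cbceaed's: {067dd23, a6c901d, fe18c1a} — 3 commits.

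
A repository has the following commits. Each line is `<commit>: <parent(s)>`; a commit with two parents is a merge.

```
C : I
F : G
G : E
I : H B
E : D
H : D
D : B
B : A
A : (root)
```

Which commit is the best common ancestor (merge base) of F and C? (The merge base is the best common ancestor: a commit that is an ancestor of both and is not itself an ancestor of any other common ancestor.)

Ancestors of F: {A, B, D, E, F, G}.
Ancestors of C: {A, B, C, D, H, I}.
Common ancestors: {A, B, D}.
Among these, D is not an ancestor of any other common ancestor — it is the merge base.

D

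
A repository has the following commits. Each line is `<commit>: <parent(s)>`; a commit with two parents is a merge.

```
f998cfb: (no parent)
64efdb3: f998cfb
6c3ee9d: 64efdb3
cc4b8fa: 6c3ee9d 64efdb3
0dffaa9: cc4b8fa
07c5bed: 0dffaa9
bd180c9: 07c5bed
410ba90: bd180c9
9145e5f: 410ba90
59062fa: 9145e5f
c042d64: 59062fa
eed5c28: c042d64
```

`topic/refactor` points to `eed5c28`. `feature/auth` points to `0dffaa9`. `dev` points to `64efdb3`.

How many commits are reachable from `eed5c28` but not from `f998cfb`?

Reachable from eed5c28: {07c5bed, 0dffaa9, 410ba90, 59062fa, 64efdb3, 6c3ee9d, 9145e5f, bd180c9, c042d64, cc4b8fa, eed5c28, f998cfb}.
Reachable from f998cfb: {f998cfb}.
In eed5c28's history but not f998cfb's: {07c5bed, 0dffaa9, 410ba90, 59062fa, 64efdb3, 6c3ee9d, 9145e5f, bd180c9, c042d64, cc4b8fa, eed5c28} — 11 commits.

11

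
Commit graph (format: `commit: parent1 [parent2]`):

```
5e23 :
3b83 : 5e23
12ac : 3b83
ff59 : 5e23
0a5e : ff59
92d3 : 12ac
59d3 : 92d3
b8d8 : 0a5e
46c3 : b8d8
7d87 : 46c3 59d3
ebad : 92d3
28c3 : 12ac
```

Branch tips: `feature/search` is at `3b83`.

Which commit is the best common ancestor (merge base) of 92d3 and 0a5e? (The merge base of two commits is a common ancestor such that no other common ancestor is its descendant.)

Ancestors of 92d3: {12ac, 3b83, 5e23, 92d3}.
Ancestors of 0a5e: {0a5e, 5e23, ff59}.
Common ancestors: {5e23}.
The only common ancestor is 5e23, so it is the merge base.

5e23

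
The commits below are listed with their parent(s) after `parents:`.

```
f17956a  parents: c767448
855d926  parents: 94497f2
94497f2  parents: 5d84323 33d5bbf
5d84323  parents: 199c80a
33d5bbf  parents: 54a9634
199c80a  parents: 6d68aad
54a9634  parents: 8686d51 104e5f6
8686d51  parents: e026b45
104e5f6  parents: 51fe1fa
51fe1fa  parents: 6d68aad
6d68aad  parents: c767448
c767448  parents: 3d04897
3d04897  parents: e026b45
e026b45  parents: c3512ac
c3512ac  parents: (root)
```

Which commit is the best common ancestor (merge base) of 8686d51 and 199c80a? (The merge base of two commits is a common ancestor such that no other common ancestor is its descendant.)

Ancestors of 8686d51: {8686d51, c3512ac, e026b45}.
Ancestors of 199c80a: {199c80a, 3d04897, 6d68aad, c3512ac, c767448, e026b45}.
Common ancestors: {c3512ac, e026b45}.
Among these, e026b45 is not an ancestor of any other common ancestor — it is the merge base.

e026b45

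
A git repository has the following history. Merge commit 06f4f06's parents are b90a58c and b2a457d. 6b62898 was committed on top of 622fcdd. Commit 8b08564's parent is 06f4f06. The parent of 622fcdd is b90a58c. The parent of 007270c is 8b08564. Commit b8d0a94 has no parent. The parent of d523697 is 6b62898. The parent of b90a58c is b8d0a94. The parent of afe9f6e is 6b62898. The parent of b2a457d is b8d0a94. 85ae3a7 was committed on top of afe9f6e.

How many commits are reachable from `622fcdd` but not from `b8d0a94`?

2

Reachable from 622fcdd: {622fcdd, b8d0a94, b90a58c}.
Reachable from b8d0a94: {b8d0a94}.
In 622fcdd's history but not b8d0a94's: {622fcdd, b90a58c} — 2 commits.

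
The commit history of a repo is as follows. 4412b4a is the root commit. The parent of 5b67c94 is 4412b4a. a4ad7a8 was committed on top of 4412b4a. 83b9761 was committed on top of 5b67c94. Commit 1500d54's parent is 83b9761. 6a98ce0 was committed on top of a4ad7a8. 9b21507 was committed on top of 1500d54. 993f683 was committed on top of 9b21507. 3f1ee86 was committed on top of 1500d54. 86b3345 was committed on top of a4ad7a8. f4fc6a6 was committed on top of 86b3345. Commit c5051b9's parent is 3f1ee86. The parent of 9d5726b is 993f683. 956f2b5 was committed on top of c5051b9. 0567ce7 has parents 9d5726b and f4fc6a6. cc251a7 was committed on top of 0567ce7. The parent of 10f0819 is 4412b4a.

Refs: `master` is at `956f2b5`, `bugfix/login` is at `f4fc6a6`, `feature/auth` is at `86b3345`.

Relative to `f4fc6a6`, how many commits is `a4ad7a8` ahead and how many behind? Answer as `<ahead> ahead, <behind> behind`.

0 ahead, 2 behind

Reachable from a4ad7a8: {4412b4a, a4ad7a8}.
Reachable from f4fc6a6: {4412b4a, 86b3345, a4ad7a8, f4fc6a6}.
Only in a4ad7a8's history (ahead): {} — 0.
Only in f4fc6a6's history (behind): {86b3345, f4fc6a6} — 2.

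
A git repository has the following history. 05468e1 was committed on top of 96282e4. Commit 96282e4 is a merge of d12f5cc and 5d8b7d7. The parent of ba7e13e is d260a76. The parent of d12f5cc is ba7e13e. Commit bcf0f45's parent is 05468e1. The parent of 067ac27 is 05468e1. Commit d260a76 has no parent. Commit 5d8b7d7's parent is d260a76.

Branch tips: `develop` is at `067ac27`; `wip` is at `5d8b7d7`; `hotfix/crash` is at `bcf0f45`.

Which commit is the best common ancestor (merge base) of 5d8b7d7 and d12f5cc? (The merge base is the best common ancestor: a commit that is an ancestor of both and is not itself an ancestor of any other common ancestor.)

Ancestors of 5d8b7d7: {5d8b7d7, d260a76}.
Ancestors of d12f5cc: {ba7e13e, d12f5cc, d260a76}.
Common ancestors: {d260a76}.
The only common ancestor is d260a76, so it is the merge base.

d260a76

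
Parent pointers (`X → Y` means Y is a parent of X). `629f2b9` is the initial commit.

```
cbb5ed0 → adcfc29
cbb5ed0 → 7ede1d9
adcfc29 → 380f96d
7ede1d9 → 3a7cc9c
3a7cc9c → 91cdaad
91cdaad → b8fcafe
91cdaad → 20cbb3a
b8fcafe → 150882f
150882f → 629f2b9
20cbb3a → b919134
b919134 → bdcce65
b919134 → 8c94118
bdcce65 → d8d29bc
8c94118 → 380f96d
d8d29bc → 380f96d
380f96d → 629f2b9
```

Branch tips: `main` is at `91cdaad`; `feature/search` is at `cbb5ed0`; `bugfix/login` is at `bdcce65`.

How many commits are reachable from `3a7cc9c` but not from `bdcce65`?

Reachable from 3a7cc9c: {150882f, 20cbb3a, 380f96d, 3a7cc9c, 629f2b9, 8c94118, 91cdaad, b8fcafe, b919134, bdcce65, d8d29bc}.
Reachable from bdcce65: {380f96d, 629f2b9, bdcce65, d8d29bc}.
In 3a7cc9c's history but not bdcce65's: {150882f, 20cbb3a, 3a7cc9c, 8c94118, 91cdaad, b8fcafe, b919134} — 7 commits.

7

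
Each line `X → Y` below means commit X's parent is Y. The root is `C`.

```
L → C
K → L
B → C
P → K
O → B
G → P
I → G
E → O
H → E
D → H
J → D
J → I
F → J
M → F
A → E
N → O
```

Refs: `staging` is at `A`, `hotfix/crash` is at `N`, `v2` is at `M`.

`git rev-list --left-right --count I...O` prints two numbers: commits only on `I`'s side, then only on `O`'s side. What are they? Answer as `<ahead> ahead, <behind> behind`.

Reachable from I: {C, G, I, K, L, P}.
Reachable from O: {B, C, O}.
Only in I's history (ahead): {G, I, K, L, P} — 5.
Only in O's history (behind): {B, O} — 2.

5 ahead, 2 behind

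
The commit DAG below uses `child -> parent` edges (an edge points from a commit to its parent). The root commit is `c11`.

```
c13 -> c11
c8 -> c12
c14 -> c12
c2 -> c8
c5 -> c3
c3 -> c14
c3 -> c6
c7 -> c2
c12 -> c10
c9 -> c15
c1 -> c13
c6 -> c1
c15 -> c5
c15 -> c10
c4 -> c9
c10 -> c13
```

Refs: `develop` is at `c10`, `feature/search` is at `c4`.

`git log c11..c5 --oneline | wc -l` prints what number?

8

Reachable from c5: {c1, c10, c11, c12, c13, c14, c3, c5, c6}.
Reachable from c11: {c11}.
In c5's history but not c11's: {c1, c10, c12, c13, c14, c3, c5, c6} — 8 commits.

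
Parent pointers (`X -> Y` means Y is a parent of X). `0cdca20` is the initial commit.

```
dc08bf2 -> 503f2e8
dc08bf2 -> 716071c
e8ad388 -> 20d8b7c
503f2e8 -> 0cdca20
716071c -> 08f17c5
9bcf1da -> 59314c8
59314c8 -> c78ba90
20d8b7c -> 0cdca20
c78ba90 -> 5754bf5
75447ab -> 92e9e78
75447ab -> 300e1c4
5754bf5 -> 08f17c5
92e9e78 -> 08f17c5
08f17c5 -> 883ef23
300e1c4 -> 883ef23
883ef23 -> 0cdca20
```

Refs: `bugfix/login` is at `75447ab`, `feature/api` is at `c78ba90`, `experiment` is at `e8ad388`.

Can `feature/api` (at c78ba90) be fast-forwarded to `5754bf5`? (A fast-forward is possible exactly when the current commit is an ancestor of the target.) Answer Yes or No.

A fast-forward from c78ba90 to 5754bf5 is possible iff c78ba90 is an ancestor of 5754bf5.
Ancestors of 5754bf5: {08f17c5, 0cdca20, 5754bf5, 883ef23}.
c78ba90 is not among them, so fast-forward is not possible.

No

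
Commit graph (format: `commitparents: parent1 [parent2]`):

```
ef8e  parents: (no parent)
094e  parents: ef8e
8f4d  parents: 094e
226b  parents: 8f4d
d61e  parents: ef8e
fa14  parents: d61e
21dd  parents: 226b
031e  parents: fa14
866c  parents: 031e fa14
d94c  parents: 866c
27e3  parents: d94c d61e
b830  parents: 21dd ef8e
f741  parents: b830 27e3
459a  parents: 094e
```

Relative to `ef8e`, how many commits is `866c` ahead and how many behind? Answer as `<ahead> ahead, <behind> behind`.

Reachable from 866c: {031e, 866c, d61e, ef8e, fa14}.
Reachable from ef8e: {ef8e}.
Only in 866c's history (ahead): {031e, 866c, d61e, fa14} — 4.
Only in ef8e's history (behind): {} — 0.

4 ahead, 0 behind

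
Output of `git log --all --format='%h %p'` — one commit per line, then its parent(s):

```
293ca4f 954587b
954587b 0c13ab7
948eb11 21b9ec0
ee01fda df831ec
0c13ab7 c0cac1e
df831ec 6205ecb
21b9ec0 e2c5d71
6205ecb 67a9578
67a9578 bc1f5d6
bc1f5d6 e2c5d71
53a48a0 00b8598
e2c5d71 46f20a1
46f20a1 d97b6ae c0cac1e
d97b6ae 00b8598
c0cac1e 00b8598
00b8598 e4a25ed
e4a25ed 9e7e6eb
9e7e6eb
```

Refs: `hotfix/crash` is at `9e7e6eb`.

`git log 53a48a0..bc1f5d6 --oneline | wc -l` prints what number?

5

Reachable from bc1f5d6: {00b8598, 46f20a1, 9e7e6eb, bc1f5d6, c0cac1e, d97b6ae, e2c5d71, e4a25ed}.
Reachable from 53a48a0: {00b8598, 53a48a0, 9e7e6eb, e4a25ed}.
In bc1f5d6's history but not 53a48a0's: {46f20a1, bc1f5d6, c0cac1e, d97b6ae, e2c5d71} — 5 commits.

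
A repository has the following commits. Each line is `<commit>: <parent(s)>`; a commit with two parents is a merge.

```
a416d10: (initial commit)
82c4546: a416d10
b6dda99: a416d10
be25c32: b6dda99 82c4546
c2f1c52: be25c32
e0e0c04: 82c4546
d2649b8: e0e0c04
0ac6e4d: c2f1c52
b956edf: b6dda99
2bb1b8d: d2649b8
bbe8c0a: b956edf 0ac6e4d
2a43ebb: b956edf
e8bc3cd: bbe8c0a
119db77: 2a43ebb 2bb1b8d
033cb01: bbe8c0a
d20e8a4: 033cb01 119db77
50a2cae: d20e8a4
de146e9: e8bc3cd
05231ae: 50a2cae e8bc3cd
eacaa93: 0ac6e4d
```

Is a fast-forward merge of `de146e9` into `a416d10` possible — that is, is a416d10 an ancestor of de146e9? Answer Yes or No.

Yes

A fast-forward from a416d10 to de146e9 is possible iff a416d10 is an ancestor of de146e9.
Ancestors of de146e9: {0ac6e4d, 82c4546, a416d10, b6dda99, b956edf, bbe8c0a, be25c32, c2f1c52, de146e9, e8bc3cd}.
a416d10 is among them, so fast-forward is possible.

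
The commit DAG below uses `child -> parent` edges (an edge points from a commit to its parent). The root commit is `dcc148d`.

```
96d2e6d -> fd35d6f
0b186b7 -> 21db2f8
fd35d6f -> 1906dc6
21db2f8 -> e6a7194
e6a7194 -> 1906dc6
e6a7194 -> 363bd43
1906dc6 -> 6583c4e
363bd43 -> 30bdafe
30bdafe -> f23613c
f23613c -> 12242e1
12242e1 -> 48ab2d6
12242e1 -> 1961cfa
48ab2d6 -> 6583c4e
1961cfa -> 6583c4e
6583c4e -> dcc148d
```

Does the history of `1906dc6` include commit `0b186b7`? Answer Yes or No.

No

Ancestors of 1906dc6: {1906dc6, 6583c4e, dcc148d}.
0b186b7 is not in that set, so it is not an ancestor of 1906dc6.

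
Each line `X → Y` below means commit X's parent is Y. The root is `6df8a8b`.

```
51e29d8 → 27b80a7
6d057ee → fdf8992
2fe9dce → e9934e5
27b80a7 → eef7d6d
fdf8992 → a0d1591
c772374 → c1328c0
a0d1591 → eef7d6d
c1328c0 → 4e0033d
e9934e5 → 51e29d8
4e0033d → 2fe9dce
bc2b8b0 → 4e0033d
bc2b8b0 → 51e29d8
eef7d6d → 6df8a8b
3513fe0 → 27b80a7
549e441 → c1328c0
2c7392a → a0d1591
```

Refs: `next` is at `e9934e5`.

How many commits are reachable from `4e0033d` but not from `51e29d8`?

Reachable from 4e0033d: {27b80a7, 2fe9dce, 4e0033d, 51e29d8, 6df8a8b, e9934e5, eef7d6d}.
Reachable from 51e29d8: {27b80a7, 51e29d8, 6df8a8b, eef7d6d}.
In 4e0033d's history but not 51e29d8's: {2fe9dce, 4e0033d, e9934e5} — 3 commits.

3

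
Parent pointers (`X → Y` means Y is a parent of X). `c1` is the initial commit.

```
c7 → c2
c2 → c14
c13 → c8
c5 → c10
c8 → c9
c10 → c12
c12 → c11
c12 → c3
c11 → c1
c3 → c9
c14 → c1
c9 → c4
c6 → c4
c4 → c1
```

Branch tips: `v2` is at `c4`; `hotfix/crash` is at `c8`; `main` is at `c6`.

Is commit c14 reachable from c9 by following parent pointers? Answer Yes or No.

No

Ancestors of c9: {c1, c4, c9}.
c14 is not in that set, so it is not an ancestor of c9.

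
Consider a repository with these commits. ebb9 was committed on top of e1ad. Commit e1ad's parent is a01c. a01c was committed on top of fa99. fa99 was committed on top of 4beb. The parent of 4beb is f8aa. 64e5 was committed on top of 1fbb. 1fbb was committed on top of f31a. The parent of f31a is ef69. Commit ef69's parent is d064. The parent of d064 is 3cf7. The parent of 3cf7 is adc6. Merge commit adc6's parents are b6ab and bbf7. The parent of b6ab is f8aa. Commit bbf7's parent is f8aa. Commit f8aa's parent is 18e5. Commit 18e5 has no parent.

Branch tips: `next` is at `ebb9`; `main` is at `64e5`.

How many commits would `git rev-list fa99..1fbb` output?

8

Reachable from 1fbb: {18e5, 1fbb, 3cf7, adc6, b6ab, bbf7, d064, ef69, f31a, f8aa}.
Reachable from fa99: {18e5, 4beb, f8aa, fa99}.
In 1fbb's history but not fa99's: {1fbb, 3cf7, adc6, b6ab, bbf7, d064, ef69, f31a} — 8 commits.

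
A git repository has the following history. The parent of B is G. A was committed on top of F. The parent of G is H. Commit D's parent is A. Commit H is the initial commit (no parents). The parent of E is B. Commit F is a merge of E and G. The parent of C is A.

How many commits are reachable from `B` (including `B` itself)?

3

Walking parent pointers from B: reachable set = {B, G, H}.
That is 3 commits.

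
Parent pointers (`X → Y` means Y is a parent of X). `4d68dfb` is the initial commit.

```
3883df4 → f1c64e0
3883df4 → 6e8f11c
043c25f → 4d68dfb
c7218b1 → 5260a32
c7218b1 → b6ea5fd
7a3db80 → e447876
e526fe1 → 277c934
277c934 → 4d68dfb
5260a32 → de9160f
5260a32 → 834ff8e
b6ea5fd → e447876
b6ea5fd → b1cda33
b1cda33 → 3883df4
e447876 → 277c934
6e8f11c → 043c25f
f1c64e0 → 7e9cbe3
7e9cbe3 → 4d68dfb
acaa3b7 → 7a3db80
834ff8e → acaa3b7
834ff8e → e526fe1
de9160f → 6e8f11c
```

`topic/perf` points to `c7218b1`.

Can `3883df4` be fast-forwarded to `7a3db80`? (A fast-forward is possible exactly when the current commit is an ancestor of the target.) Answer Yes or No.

A fast-forward from 3883df4 to 7a3db80 is possible iff 3883df4 is an ancestor of 7a3db80.
Ancestors of 7a3db80: {277c934, 4d68dfb, 7a3db80, e447876}.
3883df4 is not among them, so fast-forward is not possible.

No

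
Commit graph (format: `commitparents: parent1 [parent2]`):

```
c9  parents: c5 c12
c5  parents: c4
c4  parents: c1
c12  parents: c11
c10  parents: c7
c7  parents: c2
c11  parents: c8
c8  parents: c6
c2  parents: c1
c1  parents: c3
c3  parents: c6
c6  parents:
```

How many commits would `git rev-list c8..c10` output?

Reachable from c10: {c1, c10, c2, c3, c6, c7}.
Reachable from c8: {c6, c8}.
In c10's history but not c8's: {c1, c10, c2, c3, c7} — 5 commits.

5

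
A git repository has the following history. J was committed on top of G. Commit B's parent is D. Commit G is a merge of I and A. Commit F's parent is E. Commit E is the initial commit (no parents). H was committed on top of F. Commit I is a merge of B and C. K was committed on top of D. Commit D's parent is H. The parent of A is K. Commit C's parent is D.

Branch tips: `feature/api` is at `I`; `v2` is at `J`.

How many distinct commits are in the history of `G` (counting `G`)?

Walking parent pointers from G: reachable set = {A, B, C, D, E, F, G, H, I, K}.
That is 10 commits.

10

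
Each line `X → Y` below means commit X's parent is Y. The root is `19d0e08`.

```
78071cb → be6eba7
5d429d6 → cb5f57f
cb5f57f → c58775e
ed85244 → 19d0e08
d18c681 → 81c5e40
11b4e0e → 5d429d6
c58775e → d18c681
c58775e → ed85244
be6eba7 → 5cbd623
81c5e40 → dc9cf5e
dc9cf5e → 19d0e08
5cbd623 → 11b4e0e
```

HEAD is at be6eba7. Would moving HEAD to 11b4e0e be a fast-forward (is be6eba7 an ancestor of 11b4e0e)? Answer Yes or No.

A fast-forward from be6eba7 to 11b4e0e is possible iff be6eba7 is an ancestor of 11b4e0e.
Ancestors of 11b4e0e: {11b4e0e, 19d0e08, 5d429d6, 81c5e40, c58775e, cb5f57f, d18c681, dc9cf5e, ed85244}.
be6eba7 is not among them, so fast-forward is not possible.

No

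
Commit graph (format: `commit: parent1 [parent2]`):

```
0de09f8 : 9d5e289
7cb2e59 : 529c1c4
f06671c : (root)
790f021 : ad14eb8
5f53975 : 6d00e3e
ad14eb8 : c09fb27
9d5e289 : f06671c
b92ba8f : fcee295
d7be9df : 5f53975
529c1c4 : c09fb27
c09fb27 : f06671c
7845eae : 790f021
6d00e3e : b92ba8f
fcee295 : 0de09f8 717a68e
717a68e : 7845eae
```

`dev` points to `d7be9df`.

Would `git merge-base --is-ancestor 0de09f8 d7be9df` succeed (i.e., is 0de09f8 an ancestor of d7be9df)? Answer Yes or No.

Ancestors of d7be9df (commits reachable by following parents): {0de09f8, 5f53975, 6d00e3e, 717a68e, 7845eae, 790f021, 9d5e289, ad14eb8, b92ba8f, c09fb27, d7be9df, f06671c, fcee295}.
0de09f8 is in that set, so it is an ancestor of d7be9df.

Yes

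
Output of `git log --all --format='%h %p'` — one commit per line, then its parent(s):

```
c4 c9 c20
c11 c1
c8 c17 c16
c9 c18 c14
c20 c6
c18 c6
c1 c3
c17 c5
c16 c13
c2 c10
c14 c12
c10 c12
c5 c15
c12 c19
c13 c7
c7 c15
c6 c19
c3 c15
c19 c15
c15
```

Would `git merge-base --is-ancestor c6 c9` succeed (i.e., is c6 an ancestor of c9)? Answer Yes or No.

Ancestors of c9 (commits reachable by following parents): {c12, c14, c15, c18, c19, c6, c9}.
c6 is in that set, so it is an ancestor of c9.

Yes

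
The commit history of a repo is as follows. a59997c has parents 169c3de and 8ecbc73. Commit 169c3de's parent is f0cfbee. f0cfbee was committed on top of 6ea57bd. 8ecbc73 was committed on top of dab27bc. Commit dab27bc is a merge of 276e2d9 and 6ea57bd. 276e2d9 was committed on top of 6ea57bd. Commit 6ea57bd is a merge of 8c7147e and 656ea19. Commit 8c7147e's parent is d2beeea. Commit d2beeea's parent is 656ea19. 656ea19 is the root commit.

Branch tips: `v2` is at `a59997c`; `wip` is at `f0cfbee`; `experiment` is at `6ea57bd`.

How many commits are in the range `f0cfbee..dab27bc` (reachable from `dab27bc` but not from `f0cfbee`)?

Reachable from dab27bc: {276e2d9, 656ea19, 6ea57bd, 8c7147e, d2beeea, dab27bc}.
Reachable from f0cfbee: {656ea19, 6ea57bd, 8c7147e, d2beeea, f0cfbee}.
In dab27bc's history but not f0cfbee's: {276e2d9, dab27bc} — 2 commits.

2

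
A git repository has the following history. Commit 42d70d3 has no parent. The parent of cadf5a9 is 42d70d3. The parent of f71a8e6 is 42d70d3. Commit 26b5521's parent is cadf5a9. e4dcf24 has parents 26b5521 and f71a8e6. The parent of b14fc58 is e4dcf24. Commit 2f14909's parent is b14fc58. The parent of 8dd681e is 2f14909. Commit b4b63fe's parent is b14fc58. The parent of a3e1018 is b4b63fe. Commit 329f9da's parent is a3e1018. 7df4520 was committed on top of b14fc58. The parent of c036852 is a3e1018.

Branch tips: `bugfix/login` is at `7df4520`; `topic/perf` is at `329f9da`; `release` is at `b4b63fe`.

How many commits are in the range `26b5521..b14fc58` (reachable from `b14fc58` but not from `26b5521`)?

3

Reachable from b14fc58: {26b5521, 42d70d3, b14fc58, cadf5a9, e4dcf24, f71a8e6}.
Reachable from 26b5521: {26b5521, 42d70d3, cadf5a9}.
In b14fc58's history but not 26b5521's: {b14fc58, e4dcf24, f71a8e6} — 3 commits.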